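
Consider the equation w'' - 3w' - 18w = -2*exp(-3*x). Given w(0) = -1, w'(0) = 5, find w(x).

Characteristic equation r² - 3r - 18 = 0 factors as (r + 3)(r - 6) = 0, so r = -3, 6.
Hence w_h = C1*exp(-3*x) + C2*exp(6*x).
Since exp(-3*x) solves the homogeneous equation (r = -3 is a root of multiplicity 1), multiply the trial by x. Try w_p = A*x*exp(-3*x). Substituting into the equation and dividing by exp(-3*x) gives A = 2/9, so w_p = 2*x*exp(-3*x)/9.
General solution: w = C1*exp(-3*x) + C2*exp(6*x) + 2*x*exp(-3*x)/9.
Apply the initial conditions: w(0) = C1 + C2 = -1 and w'(0) = 2/9 - 3*C1 + 6*C2 = 5. Solving gives C1 = -97/81, C2 = 16/81.

w = -97*exp(-3*x)/81 + 16*exp(6*x)/81 + 2*x*exp(-3*x)/9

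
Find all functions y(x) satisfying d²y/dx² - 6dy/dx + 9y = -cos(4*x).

Characteristic equation r² - 6r + 9 = 0 has discriminant (-6)² - 4·(9) = 0, so r = 3 is a repeated root.
Hence y_h = (C1 + C2*x)*exp(3*x).
Try y_p = A*cos(4*x) + B*sin(4*x). Substituting and equating the coefficients of cos(4x) and sin(4x) gives A = 7/625, B = 24/625, so y_p = 7*cos(4*x)/625 + 24*sin(4*x)/625.

y = 7*cos(4*x)/625 + 24*sin(4*x)/625 + C1*exp(3*x) + C2*x*exp(3*x)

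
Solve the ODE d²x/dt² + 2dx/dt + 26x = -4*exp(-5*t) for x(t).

x = -4*exp(-5*t)/41 + C1*cos(5*t)*exp(-t) + C2*exp(-t)*sin(5*t)

Characteristic equation r² + 2r + 26 = 0 has discriminant (2)² - 4·(26) = -100 < 0, so r = -1 ± 5i.
Hence x_h = C1*cos(5*t)*exp(-t) + C2*exp(-t)*sin(5*t).
Try x_p = A*exp(-5*t). Substituting into the equation and dividing by exp(-5*t) gives A = -4/41, so x_p = -4*exp(-5*t)/41.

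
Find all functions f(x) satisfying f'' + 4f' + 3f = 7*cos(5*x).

Characteristic equation r² + 4r + 3 = 0 factors as (r + 1)(r + 3) = 0, so r = -1, -3.
Hence f_h = C1*exp(-x) + C2*exp(-3*x).
Try f_p = A*cos(5*x) + B*sin(5*x). Substituting and equating the coefficients of cos(5x) and sin(5x) gives A = -77/442, B = 35/221, so f_p = -77*cos(5*x)/442 + 35*sin(5*x)/221.

f = -77*cos(5*x)/442 + 35*sin(5*x)/221 + C1*exp(-x) + C2*exp(-3*x)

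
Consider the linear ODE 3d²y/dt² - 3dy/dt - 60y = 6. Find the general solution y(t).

y = -1/10 + C1*exp(5*t) + C2*exp(-4*t)

Divide through by 3: y'' - y' - 20y = 2.
Characteristic equation r² - r - 20 = 0 factors as (r - 5)(r + 4) = 0, so r = 5, -4.
Hence y_h = C1*exp(5*t) + C2*exp(-4*t).
For the particular solution try y_p = A0. Substituting and matching coefficients of each power of t gives A0 = -1/10, so y_p = -1/10.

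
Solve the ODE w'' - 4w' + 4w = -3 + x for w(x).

w = -1/2 + x/4 + C1*exp(2*x) + C2*x*exp(2*x)

Characteristic equation r² - 4r + 4 = 0 has discriminant (-4)² - 4·(4) = 0, so r = 2 is a repeated root.
Hence w_h = (C1 + C2*x)*exp(2*x).
For the particular solution try w_p = A0 + A1*x. Substituting and matching coefficients of each power of x gives A0 = -1/2, A1 = 1/4, so w_p = -1/2 + x/4.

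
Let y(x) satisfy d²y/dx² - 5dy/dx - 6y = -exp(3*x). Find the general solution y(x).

y = exp(3*x)/12 + C1*exp(6*x) + C2*exp(-x)

Characteristic equation r² - 5r - 6 = 0 factors as (r - 6)(r + 1) = 0, so r = 6, -1.
Hence y_h = C1*exp(6*x) + C2*exp(-x).
Try y_p = A*exp(3*x). Substituting into the equation and dividing by exp(3*x) gives A = 1/12, so y_p = exp(3*x)/12.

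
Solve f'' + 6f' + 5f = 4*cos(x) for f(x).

Characteristic equation r² + 6r + 5 = 0 factors as (r + 1)(r + 5) = 0, so r = -1, -5.
Hence f_h = C1*exp(-x) + C2*exp(-5*x).
Try f_p = A*cos(x) + B*sin(x). Substituting and equating the coefficients of cos(x) and sin(x) gives A = 4/13, B = 6/13, so f_p = 4*cos(x)/13 + 6*sin(x)/13.

f = 4*cos(x)/13 + 6*sin(x)/13 + C1*exp(-x) + C2*exp(-5*x)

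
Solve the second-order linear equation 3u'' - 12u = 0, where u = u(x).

u = C1*exp(2*x) + C2*exp(-2*x)

Divide through by 3: u'' - 4u = 0.
Characteristic equation r² - 4 = 0 factors as (r - 2)(r + 2) = 0, so r = 2, -2.
Hence u_h = C1*exp(2*x) + C2*exp(-2*x).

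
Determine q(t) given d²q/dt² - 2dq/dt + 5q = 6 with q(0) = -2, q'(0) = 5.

Characteristic equation r² - 2r + 5 = 0 has discriminant (-2)² - 4·(5) = -16 < 0, so r = 1 ± 2i.
Hence q_h = C1*cos(2*t)*exp(t) + C2*exp(t)*sin(2*t).
For the particular solution try q_p = A0. Substituting and matching coefficients of each power of t gives A0 = 6/5, so q_p = 6/5.
General solution: q = 6/5 + C1*cos(2*t)*exp(t) + C2*exp(t)*sin(2*t).
Apply the initial conditions: q(0) = 6/5 + C1 = -2 and q'(0) = C1 + 2*C2 = 5. Solving gives C1 = -16/5, C2 = 41/10.

q = 6/5 - 16*cos(2*t)*exp(t)/5 + 41*exp(t)*sin(2*t)/10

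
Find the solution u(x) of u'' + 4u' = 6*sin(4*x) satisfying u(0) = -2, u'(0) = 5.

u = -3/8 - 23*exp(-4*x)/16 - 3*cos(4*x)/16 - 3*sin(4*x)/16

Characteristic equation r² + 4r = 0 factors as (r + 4)r = 0, so r = -4, 0.
Hence u_h = C1*exp(-4*x) + C2.
Try u_p = A*cos(4*x) + B*sin(4*x). Substituting and equating the coefficients of cos(4x) and sin(4x) gives A = -3/16, B = -3/16, so u_p = -3*cos(4*x)/16 - 3*sin(4*x)/16.
General solution: u = C2 - 3*cos(4*x)/16 - 3*sin(4*x)/16 + C1*exp(-4*x).
Apply the initial conditions: u(0) = -3/16 + C1 + C2 = -2 and u'(0) = -3/4 - 4*C1 = 5. Solving gives C1 = -23/16, C2 = -3/8.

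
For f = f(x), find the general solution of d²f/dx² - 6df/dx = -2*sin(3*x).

Characteristic equation r² - 6r = 0 factors as (r - 6)r = 0, so r = 6, 0.
Hence f_h = C1*exp(6*x) + C2.
Try f_p = A*cos(3*x) + B*sin(3*x). Substituting and equating the coefficients of cos(3x) and sin(3x) gives A = -4/45, B = 2/45, so f_p = -4*cos(3*x)/45 + 2*sin(3*x)/45.

f = C2 - 4*cos(3*x)/45 + 2*sin(3*x)/45 + C1*exp(6*x)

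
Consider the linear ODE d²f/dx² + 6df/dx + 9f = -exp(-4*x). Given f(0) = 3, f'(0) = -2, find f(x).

Characteristic equation r² + 6r + 9 = 0 has discriminant (6)² - 4·(9) = 0, so r = -3 is a repeated root.
Hence f_h = (C1 + C2*x)*exp(-3*x).
Try f_p = A*exp(-4*x). Substituting into the equation and dividing by exp(-4*x) gives A = -1, so f_p = -exp(-4*x).
General solution: f = -exp(-4*x) + C1*exp(-3*x) + C2*x*exp(-3*x).
Apply the initial conditions: f(0) = -1 + C1 = 3 and f'(0) = 4 + C2 - 3*C1 = -2. Solving gives C1 = 4, C2 = 6.

f = -exp(-4*x) + 4*exp(-3*x) + 6*x*exp(-3*x)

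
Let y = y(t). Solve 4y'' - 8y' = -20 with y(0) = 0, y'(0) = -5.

y = 15/4 - 15*exp(2*t)/4 + 5*t/2

Divide through by 4: y'' - 2y' = -5.
Characteristic equation r² - 2r = 0 factors as (r - 2)r = 0, so r = 2, 0.
Hence y_h = C1*exp(2*t) + C2.
Since 0 is a characteristic root (multiplicity 1), multiply the polynomial trial by t: try y_p = A0*t. Substituting and matching coefficients of each power of t gives A0 = 5/2, so y_p = 5*t/2.
General solution: y = C2 + 5*t/2 + C1*exp(2*t).
Apply the initial conditions: y(0) = C1 + C2 = 0 and y'(0) = 5/2 + 2*C1 = -5. Solving gives C1 = -15/4, C2 = 15/4.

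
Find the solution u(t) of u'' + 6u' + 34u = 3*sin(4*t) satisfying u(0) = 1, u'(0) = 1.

Characteristic equation r² + 6r + 34 = 0 has discriminant (6)² - 4·(34) = -100 < 0, so r = -3 ± 5i.
Hence u_h = C1*cos(5*t)*exp(-3*t) + C2*exp(-3*t)*sin(5*t).
Try u_p = A*cos(4*t) + B*sin(4*t). Substituting and equating the coefficients of cos(4t) and sin(4t) gives A = -2/25, B = 3/50, so u_p = -2*cos(4*t)/25 + 3*sin(4*t)/50.
General solution: u = -2*cos(4*t)/25 + 3*sin(4*t)/50 + C1*cos(5*t)*exp(-3*t) + C2*exp(-3*t)*sin(5*t).
Apply the initial conditions: u(0) = -2/25 + C1 = 1 and u'(0) = 6/25 - 3*C1 + 5*C2 = 1. Solving gives C1 = 27/25, C2 = 4/5.

u = -2*cos(4*t)/25 + 3*sin(4*t)/50 + 4*exp(-3*t)*sin(5*t)/5 + 27*cos(5*t)*exp(-3*t)/25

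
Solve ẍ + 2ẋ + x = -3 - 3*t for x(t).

x = 3 - 3*t + C1*exp(-t) + C2*t*exp(-t)

Characteristic equation r² + 2r + 1 = 0 has discriminant (2)² - 4·(1) = 0, so r = -1 is a repeated root.
Hence x_h = (C1 + C2*t)*exp(-t).
For the particular solution try x_p = A0 + A1*t. Substituting and matching coefficients of each power of t gives A0 = 3, A1 = -3, so x_p = 3 - 3*t.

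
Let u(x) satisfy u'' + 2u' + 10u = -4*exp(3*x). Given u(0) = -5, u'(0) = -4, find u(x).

Characteristic equation r² + 2r + 10 = 0 has discriminant (2)² - 4·(10) = -36 < 0, so r = -1 ± 3i.
Hence u_h = C1*cos(3*x)*exp(-x) + C2*exp(-x)*sin(3*x).
Try u_p = A*exp(3*x). Substituting into the equation and dividing by exp(3*x) gives A = -4/25, so u_p = -4*exp(3*x)/25.
General solution: u = -4*exp(3*x)/25 + C1*cos(3*x)*exp(-x) + C2*exp(-x)*sin(3*x).
Apply the initial conditions: u(0) = -4/25 + C1 = -5 and u'(0) = -12/25 - C1 + 3*C2 = -4. Solving gives C1 = -121/25, C2 = -209/75.

u = -4*exp(3*x)/25 - 209*exp(-x)*sin(3*x)/75 - 121*cos(3*x)*exp(-x)/25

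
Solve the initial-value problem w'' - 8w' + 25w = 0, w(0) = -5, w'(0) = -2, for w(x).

Characteristic equation r² - 8r + 25 = 0 has discriminant (-8)² - 4·(25) = -36 < 0, so r = 4 ± 3i.
Hence w_h = C1*cos(3*x)*exp(4*x) + C2*exp(4*x)*sin(3*x).
Apply the initial conditions: w(0) = C1 = -5 and w'(0) = 3*C2 + 4*C1 = -2. Solving gives C1 = -5, C2 = 6.

w = -5*cos(3*x)*exp(4*x) + 6*exp(4*x)*sin(3*x)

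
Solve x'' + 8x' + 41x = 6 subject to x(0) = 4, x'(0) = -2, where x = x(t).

Characteristic equation r² + 8r + 41 = 0 has discriminant (8)² - 4·(41) = -100 < 0, so r = -4 ± 5i.
Hence x_h = C1*cos(5*t)*exp(-4*t) + C2*exp(-4*t)*sin(5*t).
For the particular solution try x_p = A0. Substituting and matching coefficients of each power of t gives A0 = 6/41, so x_p = 6/41.
General solution: x = 6/41 + C1*cos(5*t)*exp(-4*t) + C2*exp(-4*t)*sin(5*t).
Apply the initial conditions: x(0) = 6/41 + C1 = 4 and x'(0) = -4*C1 + 5*C2 = -2. Solving gives C1 = 158/41, C2 = 110/41.

x = 6/41 + 110*exp(-4*t)*sin(5*t)/41 + 158*cos(5*t)*exp(-4*t)/41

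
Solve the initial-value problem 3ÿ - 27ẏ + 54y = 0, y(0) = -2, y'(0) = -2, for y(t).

y = -10*exp(3*t)/3 + 4*exp(6*t)/3

Divide through by 3: y'' - 9y' + 18y = 0.
Characteristic equation r² - 9r + 18 = 0 factors as (r - 6)(r - 3) = 0, so r = 6, 3.
Hence y_h = C1*exp(6*t) + C2*exp(3*t).
Apply the initial conditions: y(0) = C1 + C2 = -2 and y'(0) = 3*C2 + 6*C1 = -2. Solving gives C1 = 4/3, C2 = -10/3.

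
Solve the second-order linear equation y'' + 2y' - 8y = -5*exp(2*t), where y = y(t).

y = C1*exp(2*t) + C2*exp(-4*t) - 5*t*exp(2*t)/6

Characteristic equation r² + 2r - 8 = 0 factors as (r - 2)(r + 4) = 0, so r = 2, -4.
Hence y_h = C1*exp(2*t) + C2*exp(-4*t).
Since exp(2*t) solves the homogeneous equation (r = 2 is a root of multiplicity 1), multiply the trial by t. Try y_p = A*t*exp(2*t). Substituting into the equation and dividing by exp(2*t) gives A = -5/6, so y_p = -5*t*exp(2*t)/6.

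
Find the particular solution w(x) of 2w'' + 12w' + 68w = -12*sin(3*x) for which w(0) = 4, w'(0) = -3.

Divide through by 2: w'' + 6w' + 34w = -6*sin(3*x).
Characteristic equation r² + 6r + 34 = 0 has discriminant (6)² - 4·(34) = -100 < 0, so r = -3 ± 5i.
Hence w_h = C1*cos(5*x)*exp(-3*x) + C2*exp(-3*x)*sin(5*x).
Try w_p = A*cos(3*x) + B*sin(3*x). Substituting and equating the coefficients of cos(3x) and sin(3x) gives A = 108/949, B = -150/949, so w_p = -150*sin(3*x)/949 + 108*cos(3*x)/949.
General solution: w = -150*sin(3*x)/949 + 108*cos(3*x)/949 + C1*cos(5*x)*exp(-3*x) + C2*exp(-3*x)*sin(5*x).
Apply the initial conditions: w(0) = 108/949 + C1 = 4 and w'(0) = -450/949 - 3*C1 + 5*C2 = -3. Solving gives C1 = 3688/949, C2 = 8667/4745.

w = -150*sin(3*x)/949 + 108*cos(3*x)/949 + 3688*cos(5*x)*exp(-3*x)/949 + 8667*exp(-3*x)*sin(5*x)/4745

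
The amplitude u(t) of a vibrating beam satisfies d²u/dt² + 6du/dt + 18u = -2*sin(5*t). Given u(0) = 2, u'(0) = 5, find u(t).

Characteristic equation r² + 6r + 18 = 0 has discriminant (6)² - 4·(18) = -36 < 0, so r = -3 ± 3i.
Hence u_h = C1*cos(3*t)*exp(-3*t) + C2*exp(-3*t)*sin(3*t).
Try u_p = A*cos(5*t) + B*sin(5*t). Substituting and equating the coefficients of cos(5t) and sin(5t) gives A = 60/949, B = 14/949, so u_p = 14*sin(5*t)/949 + 60*cos(5*t)/949.
General solution: u = 14*sin(5*t)/949 + 60*cos(5*t)/949 + C1*cos(3*t)*exp(-3*t) + C2*exp(-3*t)*sin(3*t).
Apply the initial conditions: u(0) = 60/949 + C1 = 2 and u'(0) = 70/949 - 3*C1 + 3*C2 = 5. Solving gives C1 = 1838/949, C2 = 10189/2847.

u = 14*sin(5*t)/949 + 60*cos(5*t)/949 + 1838*cos(3*t)*exp(-3*t)/949 + 10189*exp(-3*t)*sin(3*t)/2847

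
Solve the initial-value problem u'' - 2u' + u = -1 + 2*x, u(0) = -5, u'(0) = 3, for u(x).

Characteristic equation r² - 2r + 1 = 0 has discriminant (-2)² - 4·(1) = 0, so r = 1 is a repeated root.
Hence u_h = (C1 + C2*x)*exp(x).
For the particular solution try u_p = A0 + A1*x. Substituting and matching coefficients of each power of x gives A0 = 3, A1 = 2, so u_p = 3 + 2*x.
General solution: u = 3 + 2*x + C1*exp(x) + C2*x*exp(x).
Apply the initial conditions: u(0) = 3 + C1 = -5 and u'(0) = 2 + C1 + C2 = 3. Solving gives C1 = -8, C2 = 9.

u = 3 - 8*exp(x) + 2*x + 9*x*exp(x)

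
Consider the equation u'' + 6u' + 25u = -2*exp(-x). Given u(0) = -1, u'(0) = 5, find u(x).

Characteristic equation r² + 6r + 25 = 0 has discriminant (6)² - 4·(25) = -64 < 0, so r = -3 ± 4i.
Hence u_h = C1*cos(4*x)*exp(-3*x) + C2*exp(-3*x)*sin(4*x).
Try u_p = A*exp(-x). Substituting into the equation and dividing by exp(-x) gives A = -1/10, so u_p = -exp(-x)/10.
General solution: u = -exp(-x)/10 + C1*cos(4*x)*exp(-3*x) + C2*exp(-3*x)*sin(4*x).
Apply the initial conditions: u(0) = -1/10 + C1 = -1 and u'(0) = 1/10 - 3*C1 + 4*C2 = 5. Solving gives C1 = -9/10, C2 = 11/20.

u = -exp(-x)/10 - 9*cos(4*x)*exp(-3*x)/10 + 11*exp(-3*x)*sin(4*x)/20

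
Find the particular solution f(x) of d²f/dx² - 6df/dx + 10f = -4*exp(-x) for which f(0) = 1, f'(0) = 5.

Characteristic equation r² - 6r + 10 = 0 has discriminant (-6)² - 4·(10) = -4 < 0, so r = 3 ± i.
Hence f_h = C1*cos(x)*exp(3*x) + C2*exp(3*x)*sin(x).
Try f_p = A*exp(-x). Substituting into the equation and dividing by exp(-x) gives A = -4/17, so f_p = -4*exp(-x)/17.
General solution: f = -4*exp(-x)/17 + C1*cos(x)*exp(3*x) + C2*exp(3*x)*sin(x).
Apply the initial conditions: f(0) = -4/17 + C1 = 1 and f'(0) = 4/17 + C2 + 3*C1 = 5. Solving gives C1 = 21/17, C2 = 18/17.

f = -4*exp(-x)/17 + 18*exp(3*x)*sin(x)/17 + 21*cos(x)*exp(3*x)/17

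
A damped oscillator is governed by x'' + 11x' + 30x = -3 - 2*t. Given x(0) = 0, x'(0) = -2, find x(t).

x = -17/225 - 37*exp(-5*t)/25 - t/15 + 14*exp(-6*t)/9

Characteristic equation r² + 11r + 30 = 0 factors as (r + 6)(r + 5) = 0, so r = -6, -5.
Hence x_h = C1*exp(-6*t) + C2*exp(-5*t).
For the particular solution try x_p = A0 + A1*t. Substituting and matching coefficients of each power of t gives A0 = -17/225, A1 = -1/15, so x_p = -17/225 - t/15.
General solution: x = -17/225 - t/15 + C1*exp(-6*t) + C2*exp(-5*t).
Apply the initial conditions: x(0) = -17/225 + C1 + C2 = 0 and x'(0) = -1/15 - 6*C1 - 5*C2 = -2. Solving gives C1 = 14/9, C2 = -37/25.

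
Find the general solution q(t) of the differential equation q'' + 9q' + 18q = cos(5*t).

q = -7*cos(5*t)/2074 + 45*sin(5*t)/2074 + C1*exp(-3*t) + C2*exp(-6*t)

Characteristic equation r² + 9r + 18 = 0 factors as (r + 3)(r + 6) = 0, so r = -3, -6.
Hence q_h = C1*exp(-3*t) + C2*exp(-6*t).
Try q_p = A*cos(5*t) + B*sin(5*t). Substituting and equating the coefficients of cos(5t) and sin(5t) gives A = -7/2074, B = 45/2074, so q_p = -7*cos(5*t)/2074 + 45*sin(5*t)/2074.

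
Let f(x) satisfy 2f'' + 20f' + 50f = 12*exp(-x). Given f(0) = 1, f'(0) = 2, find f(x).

Divide through by 2: f'' + 10f' + 25f = 6*exp(-x).
Characteristic equation r² + 10r + 25 = 0 has discriminant (10)² - 4·(25) = 0, so r = -5 is a repeated root.
Hence f_h = (C1 + C2*x)*exp(-5*x).
Try f_p = A*exp(-x). Substituting into the equation and dividing by exp(-x) gives A = 3/8, so f_p = 3*exp(-x)/8.
General solution: f = 3*exp(-x)/8 + C1*exp(-5*x) + C2*x*exp(-5*x).
Apply the initial conditions: f(0) = 3/8 + C1 = 1 and f'(0) = -3/8 + C2 - 5*C1 = 2. Solving gives C1 = 5/8, C2 = 11/2.

f = 3*exp(-x)/8 + 5*exp(-5*x)/8 + 11*x*exp(-5*x)/2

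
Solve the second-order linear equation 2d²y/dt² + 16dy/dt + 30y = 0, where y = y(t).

y = C1*exp(-3*t) + C2*exp(-5*t)

Divide through by 2: y'' + 8y' + 15y = 0.
Characteristic equation r² + 8r + 15 = 0 factors as (r + 3)(r + 5) = 0, so r = -3, -5.
Hence y_h = C1*exp(-3*t) + C2*exp(-5*t).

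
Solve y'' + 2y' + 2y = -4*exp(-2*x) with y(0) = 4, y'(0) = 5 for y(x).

y = -2*exp(-2*x) + 6*cos(x)*exp(-x) + 7*exp(-x)*sin(x)

Characteristic equation r² + 2r + 2 = 0 has discriminant (2)² - 4·(2) = -4 < 0, so r = -1 ± i.
Hence y_h = C1*cos(x)*exp(-x) + C2*exp(-x)*sin(x).
Try y_p = A*exp(-2*x). Substituting into the equation and dividing by exp(-2*x) gives A = -2, so y_p = -2*exp(-2*x).
General solution: y = -2*exp(-2*x) + C1*cos(x)*exp(-x) + C2*exp(-x)*sin(x).
Apply the initial conditions: y(0) = -2 + C1 = 4 and y'(0) = 4 + C2 - C1 = 5. Solving gives C1 = 6, C2 = 7.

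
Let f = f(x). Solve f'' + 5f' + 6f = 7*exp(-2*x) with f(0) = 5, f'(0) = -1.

Characteristic equation r² + 5r + 6 = 0 factors as (r + 3)(r + 2) = 0, so r = -3, -2.
Hence f_h = C1*exp(-3*x) + C2*exp(-2*x).
Since exp(-2*x) solves the homogeneous equation (r = -2 is a root of multiplicity 1), multiply the trial by x. Try f_p = A*x*exp(-2*x). Substituting into the equation and dividing by exp(-2*x) gives A = 7, so f_p = 7*x*exp(-2*x).
General solution: f = C1*exp(-3*x) + C2*exp(-2*x) + 7*x*exp(-2*x).
Apply the initial conditions: f(0) = C1 + C2 = 5 and f'(0) = 7 - 3*C1 - 2*C2 = -1. Solving gives C1 = -2, C2 = 7.

f = -2*exp(-3*x) + 7*exp(-2*x) + 7*x*exp(-2*x)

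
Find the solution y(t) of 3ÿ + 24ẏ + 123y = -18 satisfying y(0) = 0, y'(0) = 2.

y = -6/41 + 6*cos(5*t)*exp(-4*t)/41 + 106*exp(-4*t)*sin(5*t)/205

Divide through by 3: y'' + 8y' + 41y = -6.
Characteristic equation r² + 8r + 41 = 0 has discriminant (8)² - 4·(41) = -100 < 0, so r = -4 ± 5i.
Hence y_h = C1*cos(5*t)*exp(-4*t) + C2*exp(-4*t)*sin(5*t).
For the particular solution try y_p = A0. Substituting and matching coefficients of each power of t gives A0 = -6/41, so y_p = -6/41.
General solution: y = -6/41 + C1*cos(5*t)*exp(-4*t) + C2*exp(-4*t)*sin(5*t).
Apply the initial conditions: y(0) = -6/41 + C1 = 0 and y'(0) = -4*C1 + 5*C2 = 2. Solving gives C1 = 6/41, C2 = 106/205.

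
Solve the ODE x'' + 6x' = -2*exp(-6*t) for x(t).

x = C2 + C1*exp(-6*t) + t*exp(-6*t)/3

Characteristic equation r² + 6r = 0 factors as (r + 6)r = 0, so r = -6, 0.
Hence x_h = C1*exp(-6*t) + C2.
Since exp(-6*t) solves the homogeneous equation (r = -6 is a root of multiplicity 1), multiply the trial by t. Try x_p = A*t*exp(-6*t). Substituting into the equation and dividing by exp(-6*t) gives A = 1/3, so x_p = t*exp(-6*t)/3.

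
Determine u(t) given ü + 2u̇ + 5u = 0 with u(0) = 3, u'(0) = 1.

Characteristic equation r² + 2r + 5 = 0 has discriminant (2)² - 4·(5) = -16 < 0, so r = -1 ± 2i.
Hence u_h = C1*cos(2*t)*exp(-t) + C2*exp(-t)*sin(2*t).
Apply the initial conditions: u(0) = C1 = 3 and u'(0) = -C1 + 2*C2 = 1. Solving gives C1 = 3, C2 = 2.

u = 2*exp(-t)*sin(2*t) + 3*cos(2*t)*exp(-t)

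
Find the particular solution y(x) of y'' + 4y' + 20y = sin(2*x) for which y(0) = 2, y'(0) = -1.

y = -cos(2*x)/40 + sin(2*x)/20 + 59*exp(-2*x)*sin(4*x)/80 + 81*cos(4*x)*exp(-2*x)/40

Characteristic equation r² + 4r + 20 = 0 has discriminant (4)² - 4·(20) = -64 < 0, so r = -2 ± 4i.
Hence y_h = C1*cos(4*x)*exp(-2*x) + C2*exp(-2*x)*sin(4*x).
Try y_p = A*cos(2*x) + B*sin(2*x). Substituting and equating the coefficients of cos(2x) and sin(2x) gives A = -1/40, B = 1/20, so y_p = -cos(2*x)/40 + sin(2*x)/20.
General solution: y = -cos(2*x)/40 + sin(2*x)/20 + C1*cos(4*x)*exp(-2*x) + C2*exp(-2*x)*sin(4*x).
Apply the initial conditions: y(0) = -1/40 + C1 = 2 and y'(0) = 1/10 - 2*C1 + 4*C2 = -1. Solving gives C1 = 81/40, C2 = 59/80.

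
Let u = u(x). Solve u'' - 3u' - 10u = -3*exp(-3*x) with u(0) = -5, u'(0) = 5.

u = -43*exp(5*x)/56 - 27*exp(-2*x)/7 - 3*exp(-3*x)/8

Characteristic equation r² - 3r - 10 = 0 factors as (r - 5)(r + 2) = 0, so r = 5, -2.
Hence u_h = C1*exp(5*x) + C2*exp(-2*x).
Try u_p = A*exp(-3*x). Substituting into the equation and dividing by exp(-3*x) gives A = -3/8, so u_p = -3*exp(-3*x)/8.
General solution: u = -3*exp(-3*x)/8 + C1*exp(5*x) + C2*exp(-2*x).
Apply the initial conditions: u(0) = -3/8 + C1 + C2 = -5 and u'(0) = 9/8 - 2*C2 + 5*C1 = 5. Solving gives C1 = -43/56, C2 = -27/7.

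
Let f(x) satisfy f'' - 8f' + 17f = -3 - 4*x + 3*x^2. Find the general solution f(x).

Characteristic equation r² - 8r + 17 = 0 has discriminant (-8)² - 4·(17) = -4 < 0, so r = 4 ± i.
Hence f_h = C1*cos(x)*exp(4*x) + C2*exp(4*x)*sin(x).
For the particular solution try f_p = A0 + A1*x + A2*x^2. Substituting and matching coefficients of each power of x gives A0 = -1129/4913, A1 = -20/289, A2 = 3/17, so f_p = -1129/4913 - 20*x/289 + 3*x^2/17.

f = -1129/4913 - 20*x/289 + 3*x**2/17 + C1*cos(x)*exp(4*x) + C2*exp(4*x)*sin(x)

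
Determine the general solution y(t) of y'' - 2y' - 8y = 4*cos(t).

y = -36*cos(t)/85 - 8*sin(t)/85 + C1*exp(4*t) + C2*exp(-2*t)

Characteristic equation r² - 2r - 8 = 0 factors as (r - 4)(r + 2) = 0, so r = 4, -2.
Hence y_h = C1*exp(4*t) + C2*exp(-2*t).
Try y_p = A*cos(t) + B*sin(t). Substituting and equating the coefficients of cos(t) and sin(t) gives A = -36/85, B = -8/85, so y_p = -36*cos(t)/85 - 8*sin(t)/85.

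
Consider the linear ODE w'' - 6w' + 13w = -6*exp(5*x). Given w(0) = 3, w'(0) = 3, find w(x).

w = -3*exp(5*x)/4 - 9*exp(3*x)*sin(2*x)/4 + 15*cos(2*x)*exp(3*x)/4

Characteristic equation r² - 6r + 13 = 0 has discriminant (-6)² - 4·(13) = -16 < 0, so r = 3 ± 2i.
Hence w_h = C1*cos(2*x)*exp(3*x) + C2*exp(3*x)*sin(2*x).
Try w_p = A*exp(5*x). Substituting into the equation and dividing by exp(5*x) gives A = -3/4, so w_p = -3*exp(5*x)/4.
General solution: w = -3*exp(5*x)/4 + C1*cos(2*x)*exp(3*x) + C2*exp(3*x)*sin(2*x).
Apply the initial conditions: w(0) = -3/4 + C1 = 3 and w'(0) = -15/4 + 2*C2 + 3*C1 = 3. Solving gives C1 = 15/4, C2 = -9/4.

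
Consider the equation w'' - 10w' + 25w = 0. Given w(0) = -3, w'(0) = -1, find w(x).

w = -3*exp(5*x) + 14*x*exp(5*x)

Characteristic equation r² - 10r + 25 = 0 has discriminant (-10)² - 4·(25) = 0, so r = 5 is a repeated root.
Hence w_h = (C1 + C2*x)*exp(5*x).
Apply the initial conditions: w(0) = C1 = -3 and w'(0) = C2 + 5*C1 = -1. Solving gives C1 = -3, C2 = 14.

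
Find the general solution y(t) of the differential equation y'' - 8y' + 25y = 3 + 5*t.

Characteristic equation r² - 8r + 25 = 0 has discriminant (-8)² - 4·(25) = -36 < 0, so r = 4 ± 3i.
Hence y_h = C1*cos(3*t)*exp(4*t) + C2*exp(4*t)*sin(3*t).
For the particular solution try y_p = A0 + A1*t. Substituting and matching coefficients of each power of t gives A0 = 23/125, A1 = 1/5, so y_p = 23/125 + t/5.

y = 23/125 + t/5 + C1*cos(3*t)*exp(4*t) + C2*exp(4*t)*sin(3*t)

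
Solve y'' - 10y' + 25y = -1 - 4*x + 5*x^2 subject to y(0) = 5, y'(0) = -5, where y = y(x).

Characteristic equation r² - 10r + 25 = 0 has discriminant (-10)² - 4·(25) = 0, so r = 5 is a repeated root.
Hence y_h = (C1 + C2*x)*exp(5*x).
For the particular solution try y_p = A0 + A1*x + A2*x^2. Substituting and matching coefficients of each power of x gives A0 = -7/125, A1 = 0, A2 = 1/5, so y_p = -7/125 + x^2/5.
General solution: y = -7/125 + x^2/5 + C1*exp(5*x) + C2*x*exp(5*x).
Apply the initial conditions: y(0) = -7/125 + C1 = 5 and y'(0) = C2 + 5*C1 = -5. Solving gives C1 = 632/125, C2 = -757/25.

y = -7/125 + x**2/5 + 632*exp(5*x)/125 - 757*x*exp(5*x)/25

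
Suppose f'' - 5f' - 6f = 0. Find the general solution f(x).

Characteristic equation r² - 5r - 6 = 0 factors as (r - 6)(r + 1) = 0, so r = 6, -1.
Hence f_h = C1*exp(6*x) + C2*exp(-x).

f = C1*exp(6*x) + C2*exp(-x)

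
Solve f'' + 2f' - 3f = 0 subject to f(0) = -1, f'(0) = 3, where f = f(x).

Characteristic equation r² + 2r - 3 = 0 factors as (r + 3)(r - 1) = 0, so r = -3, 1.
Hence f_h = C1*exp(-3*x) + C2*exp(x).
Apply the initial conditions: f(0) = C1 + C2 = -1 and f'(0) = C2 - 3*C1 = 3. Solving gives C1 = -1, C2 = 0.

f = -exp(-3*x)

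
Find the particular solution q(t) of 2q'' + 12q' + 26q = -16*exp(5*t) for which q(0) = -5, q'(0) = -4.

Divide through by 2: q'' + 6q' + 13q = -8*exp(5*t).
Characteristic equation r² + 6r + 13 = 0 has discriminant (6)² - 4·(13) = -16 < 0, so r = -3 ± 2i.
Hence q_h = C1*cos(2*t)*exp(-3*t) + C2*exp(-3*t)*sin(2*t).
Try q_p = A*exp(5*t). Substituting into the equation and dividing by exp(5*t) gives A = -2/17, so q_p = -2*exp(5*t)/17.
General solution: q = -2*exp(5*t)/17 + C1*cos(2*t)*exp(-3*t) + C2*exp(-3*t)*sin(2*t).
Apply the initial conditions: q(0) = -2/17 + C1 = -5 and q'(0) = -10/17 - 3*C1 + 2*C2 = -4. Solving gives C1 = -83/17, C2 = -307/34.

q = -2*exp(5*t)/17 - 307*exp(-3*t)*sin(2*t)/34 - 83*cos(2*t)*exp(-3*t)/17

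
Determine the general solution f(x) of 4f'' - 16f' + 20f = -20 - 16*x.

f = -41/25 - 4*x/5 + C1*cos(x)*exp(2*x) + C2*exp(2*x)*sin(x)

Divide through by 4: f'' - 4f' + 5f = -5 - 4*x.
Characteristic equation r² - 4r + 5 = 0 has discriminant (-4)² - 4·(5) = -4 < 0, so r = 2 ± i.
Hence f_h = C1*cos(x)*exp(2*x) + C2*exp(2*x)*sin(x).
For the particular solution try f_p = A0 + A1*x. Substituting and matching coefficients of each power of x gives A0 = -41/25, A1 = -4/5, so f_p = -41/25 - 4*x/5.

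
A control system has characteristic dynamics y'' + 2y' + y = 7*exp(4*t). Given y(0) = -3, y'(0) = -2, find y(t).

Characteristic equation r² + 2r + 1 = 0 has discriminant (2)² - 4·(1) = 0, so r = -1 is a repeated root.
Hence y_h = (C1 + C2*t)*exp(-t).
Try y_p = A*exp(4*t). Substituting into the equation and dividing by exp(4*t) gives A = 7/25, so y_p = 7*exp(4*t)/25.
General solution: y = 7*exp(4*t)/25 + C1*exp(-t) + C2*t*exp(-t).
Apply the initial conditions: y(0) = 7/25 + C1 = -3 and y'(0) = 28/25 + C2 - C1 = -2. Solving gives C1 = -82/25, C2 = -32/5.

y = -82*exp(-t)/25 + 7*exp(4*t)/25 - 32*t*exp(-t)/5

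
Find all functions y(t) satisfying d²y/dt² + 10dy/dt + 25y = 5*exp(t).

y = 5*exp(t)/36 + C1*exp(-5*t) + C2*t*exp(-5*t)

Characteristic equation r² + 10r + 25 = 0 has discriminant (10)² - 4·(25) = 0, so r = -5 is a repeated root.
Hence y_h = (C1 + C2*t)*exp(-5*t).
Try y_p = A*exp(t). Substituting into the equation and dividing by exp(t) gives A = 5/36, so y_p = 5*exp(t)/36.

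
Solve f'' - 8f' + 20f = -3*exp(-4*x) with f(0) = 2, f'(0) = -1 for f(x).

Characteristic equation r² - 8r + 20 = 0 has discriminant (-8)² - 4·(20) = -16 < 0, so r = 4 ± 2i.
Hence f_h = C1*cos(2*x)*exp(4*x) + C2*exp(4*x)*sin(2*x).
Try f_p = A*exp(-4*x). Substituting into the equation and dividing by exp(-4*x) gives A = -3/68, so f_p = -3*exp(-4*x)/68.
General solution: f = -3*exp(-4*x)/68 + C1*cos(2*x)*exp(4*x) + C2*exp(4*x)*sin(2*x).
Apply the initial conditions: f(0) = -3/68 + C1 = 2 and f'(0) = 3/17 + 2*C2 + 4*C1 = -1. Solving gives C1 = 139/68, C2 = -159/34.

f = -3*exp(-4*x)/68 - 159*exp(4*x)*sin(2*x)/34 + 139*cos(2*x)*exp(4*x)/68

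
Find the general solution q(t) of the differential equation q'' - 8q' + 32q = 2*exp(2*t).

Characteristic equation r² - 8r + 32 = 0 has discriminant (-8)² - 4·(32) = -64 < 0, so r = 4 ± 4i.
Hence q_h = C1*cos(4*t)*exp(4*t) + C2*exp(4*t)*sin(4*t).
Try q_p = A*exp(2*t). Substituting into the equation and dividing by exp(2*t) gives A = 1/10, so q_p = exp(2*t)/10.

q = exp(2*t)/10 + C1*cos(4*t)*exp(4*t) + C2*exp(4*t)*sin(4*t)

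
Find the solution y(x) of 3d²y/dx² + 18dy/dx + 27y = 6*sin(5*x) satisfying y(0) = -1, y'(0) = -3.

y = -274*exp(-3*x)/289 - 15*cos(5*x)/289 - 8*sin(5*x)/289 - 97*x*exp(-3*x)/17

Divide through by 3: y'' + 6y' + 9y = 2*sin(5*x).
Characteristic equation r² + 6r + 9 = 0 has discriminant (6)² - 4·(9) = 0, so r = -3 is a repeated root.
Hence y_h = (C1 + C2*x)*exp(-3*x).
Try y_p = A*cos(5*x) + B*sin(5*x). Substituting and equating the coefficients of cos(5x) and sin(5x) gives A = -15/289, B = -8/289, so y_p = -15*cos(5*x)/289 - 8*sin(5*x)/289.
General solution: y = -15*cos(5*x)/289 - 8*sin(5*x)/289 + C1*exp(-3*x) + C2*x*exp(-3*x).
Apply the initial conditions: y(0) = -15/289 + C1 = -1 and y'(0) = -40/289 + C2 - 3*C1 = -3. Solving gives C1 = -274/289, C2 = -97/17.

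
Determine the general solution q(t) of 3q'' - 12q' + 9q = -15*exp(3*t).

q = C1*exp(3*t) + C2*exp(t) - 5*t*exp(3*t)/2

Divide through by 3: q'' - 4q' + 3q = -5*exp(3*t).
Characteristic equation r² - 4r + 3 = 0 factors as (r - 3)(r - 1) = 0, so r = 3, 1.
Hence q_h = C1*exp(3*t) + C2*exp(t).
Since exp(3*t) solves the homogeneous equation (r = 3 is a root of multiplicity 1), multiply the trial by t. Try q_p = A*t*exp(3*t). Substituting into the equation and dividing by exp(3*t) gives A = -5/2, so q_p = -5*t*exp(3*t)/2.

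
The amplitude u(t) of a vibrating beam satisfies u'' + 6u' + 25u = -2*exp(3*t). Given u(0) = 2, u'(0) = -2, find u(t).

u = -exp(3*t)/26 + 53*cos(4*t)*exp(-3*t)/26 + 55*exp(-3*t)*sin(4*t)/52

Characteristic equation r² + 6r + 25 = 0 has discriminant (6)² - 4·(25) = -64 < 0, so r = -3 ± 4i.
Hence u_h = C1*cos(4*t)*exp(-3*t) + C2*exp(-3*t)*sin(4*t).
Try u_p = A*exp(3*t). Substituting into the equation and dividing by exp(3*t) gives A = -1/26, so u_p = -exp(3*t)/26.
General solution: u = -exp(3*t)/26 + C1*cos(4*t)*exp(-3*t) + C2*exp(-3*t)*sin(4*t).
Apply the initial conditions: u(0) = -1/26 + C1 = 2 and u'(0) = -3/26 - 3*C1 + 4*C2 = -2. Solving gives C1 = 53/26, C2 = 55/52.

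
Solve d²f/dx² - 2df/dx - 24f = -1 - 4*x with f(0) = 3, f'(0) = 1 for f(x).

Characteristic equation r² - 2r - 24 = 0 factors as (r - 6)(r + 4) = 0, so r = 6, -4.
Hence f_h = C1*exp(6*x) + C2*exp(-4*x).
For the particular solution try f_p = A0 + A1*x. Substituting and matching coefficients of each power of x gives A0 = 1/36, A1 = 1/6, so f_p = 1/36 + x/6.
General solution: f = 1/36 + x/6 + C1*exp(6*x) + C2*exp(-4*x).
Apply the initial conditions: f(0) = 1/36 + C1 + C2 = 3 and f'(0) = 1/6 - 4*C2 + 6*C1 = 1. Solving gives C1 = 229/180, C2 = 17/10.

f = 1/36 + x/6 + 17*exp(-4*x)/10 + 229*exp(6*x)/180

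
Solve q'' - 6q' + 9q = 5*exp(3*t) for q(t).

q = C1*exp(3*t) + 5*t**2*exp(3*t)/2 + C2*t*exp(3*t)

Characteristic equation r² - 6r + 9 = 0 has discriminant (-6)² - 4·(9) = 0, so r = 3 is a repeated root.
Hence q_h = (C1 + C2*t)*exp(3*t).
Since exp(3*t) solves the homogeneous equation (r = 3 is a root of multiplicity 2), multiply the trial by t^2. Try q_p = A*t^2*exp(3*t). Substituting into the equation and dividing by exp(3*t) gives A = 5/2, so q_p = 5*t^2*exp(3*t)/2.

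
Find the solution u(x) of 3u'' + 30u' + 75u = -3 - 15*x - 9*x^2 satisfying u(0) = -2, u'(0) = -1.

Divide through by 3: u'' + 10u' + 25u = -1 - 5*x - 3*x^2.
Characteristic equation r² + 10r + 25 = 0 has discriminant (10)² - 4·(25) = 0, so r = -5 is a repeated root.
Hence u_h = (C1 + C2*x)*exp(-5*x).
For the particular solution try u_p = A0 + A1*x + A2*x^2. Substituting and matching coefficients of each power of x gives A0 = 7/625, A1 = -13/125, A2 = -3/25, so u_p = 7/625 - 13*x/125 - 3*x^2/25.
General solution: u = 7/625 - 13*x/125 - 3*x^2/25 + C1*exp(-5*x) + C2*x*exp(-5*x).
Apply the initial conditions: u(0) = 7/625 + C1 = -2 and u'(0) = -13/125 + C2 - 5*C1 = -1. Solving gives C1 = -1257/625, C2 = -1369/125.

u = 7/625 - 1257*exp(-5*x)/625 - 13*x/125 - 3*x**2/25 - 1369*x*exp(-5*x)/125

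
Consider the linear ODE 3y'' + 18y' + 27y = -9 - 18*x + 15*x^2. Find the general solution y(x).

y = 13/27 - 38*x/27 + 5*x**2/9 + C1*exp(-3*x) + C2*x*exp(-3*x)

Divide through by 3: y'' + 6y' + 9y = -3 - 6*x + 5*x^2.
Characteristic equation r² + 6r + 9 = 0 has discriminant (6)² - 4·(9) = 0, so r = -3 is a repeated root.
Hence y_h = (C1 + C2*x)*exp(-3*x).
For the particular solution try y_p = A0 + A1*x + A2*x^2. Substituting and matching coefficients of each power of x gives A0 = 13/27, A1 = -38/27, A2 = 5/9, so y_p = 13/27 - 38*x/27 + 5*x^2/9.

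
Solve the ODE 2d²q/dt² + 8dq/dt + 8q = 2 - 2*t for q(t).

Divide through by 2: q'' + 4q' + 4q = 1 - t.
Characteristic equation r² + 4r + 4 = 0 has discriminant (4)² - 4·(4) = 0, so r = -2 is a repeated root.
Hence q_h = (C1 + C2*t)*exp(-2*t).
For the particular solution try q_p = A0 + A1*t. Substituting and matching coefficients of each power of t gives A0 = 1/2, A1 = -1/4, so q_p = 1/2 - t/4.

q = 1/2 - t/4 + C1*exp(-2*t) + C2*t*exp(-2*t)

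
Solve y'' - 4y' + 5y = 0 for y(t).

y = C1*cos(t)*exp(2*t) + C2*exp(2*t)*sin(t)

Characteristic equation r² - 4r + 5 = 0 has discriminant (-4)² - 4·(5) = -4 < 0, so r = 2 ± i.
Hence y_h = C1*cos(t)*exp(2*t) + C2*exp(2*t)*sin(t).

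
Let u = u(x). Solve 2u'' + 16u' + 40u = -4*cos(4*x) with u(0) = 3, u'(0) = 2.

Divide through by 2: u'' + 8u' + 20u = -2*cos(4*x).
Characteristic equation r² + 8r + 20 = 0 has discriminant (8)² - 4·(20) = -16 < 0, so r = -4 ± 2i.
Hence u_h = C1*cos(2*x)*exp(-4*x) + C2*exp(-4*x)*sin(2*x).
Try u_p = A*cos(4*x) + B*sin(4*x). Substituting and equating the coefficients of cos(4x) and sin(4x) gives A = -1/130, B = -4/65, so u_p = -4*sin(4*x)/65 - cos(4*x)/130.
General solution: u = -4*sin(4*x)/65 - cos(4*x)/130 + C1*cos(2*x)*exp(-4*x) + C2*exp(-4*x)*sin(2*x).
Apply the initial conditions: u(0) = -1/130 + C1 = 3 and u'(0) = -16/65 - 4*C1 + 2*C2 = 2. Solving gives C1 = 391/130, C2 = 464/65.

u = -4*sin(4*x)/65 - cos(4*x)/130 + 391*cos(2*x)*exp(-4*x)/130 + 464*exp(-4*x)*sin(2*x)/65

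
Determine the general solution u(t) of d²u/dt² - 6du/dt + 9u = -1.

Characteristic equation r² - 6r + 9 = 0 has discriminant (-6)² - 4·(9) = 0, so r = 3 is a repeated root.
Hence u_h = (C1 + C2*t)*exp(3*t).
For the particular solution try u_p = A0. Substituting and matching coefficients of each power of t gives A0 = -1/9, so u_p = -1/9.

u = -1/9 + C1*exp(3*t) + C2*t*exp(3*t)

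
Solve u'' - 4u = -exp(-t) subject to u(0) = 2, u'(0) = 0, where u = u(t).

u = exp(-t)/3 + 3*exp(-2*t)/4 + 11*exp(2*t)/12

Characteristic equation r² - 4 = 0 factors as (r - 2)(r + 2) = 0, so r = 2, -2.
Hence u_h = C1*exp(2*t) + C2*exp(-2*t).
Try u_p = A*exp(-t). Substituting into the equation and dividing by exp(-t) gives A = 1/3, so u_p = exp(-t)/3.
General solution: u = exp(-t)/3 + C1*exp(2*t) + C2*exp(-2*t).
Apply the initial conditions: u(0) = 1/3 + C1 + C2 = 2 and u'(0) = -1/3 - 2*C2 + 2*C1 = 0. Solving gives C1 = 11/12, C2 = 3/4.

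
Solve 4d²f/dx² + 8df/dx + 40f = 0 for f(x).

Divide through by 4: f'' + 2f' + 10f = 0.
Characteristic equation r² + 2r + 10 = 0 has discriminant (2)² - 4·(10) = -36 < 0, so r = -1 ± 3i.
Hence f_h = C1*cos(3*x)*exp(-x) + C2*exp(-x)*sin(3*x).

f = C1*cos(3*x)*exp(-x) + C2*exp(-x)*sin(3*x)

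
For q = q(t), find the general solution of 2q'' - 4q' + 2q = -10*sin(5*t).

Divide through by 2: q'' - 2q' + q = -5*sin(5*t).
Characteristic equation r² - 2r + 1 = 0 has discriminant (-2)² - 4·(1) = 0, so r = 1 is a repeated root.
Hence q_h = (C1 + C2*t)*exp(t).
Try q_p = A*cos(5*t) + B*sin(5*t). Substituting and equating the coefficients of cos(5t) and sin(5t) gives A = -25/338, B = 30/169, so q_p = -25*cos(5*t)/338 + 30*sin(5*t)/169.

q = -25*cos(5*t)/338 + 30*sin(5*t)/169 + C1*exp(t) + C2*t*exp(t)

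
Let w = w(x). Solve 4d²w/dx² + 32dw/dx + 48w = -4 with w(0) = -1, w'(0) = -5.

w = -1/12 - 21*exp(-2*x)/8 + 41*exp(-6*x)/24

Divide through by 4: w'' + 8w' + 12w = -1.
Characteristic equation r² + 8r + 12 = 0 factors as (r + 2)(r + 6) = 0, so r = -2, -6.
Hence w_h = C1*exp(-2*x) + C2*exp(-6*x).
For the particular solution try w_p = A0. Substituting and matching coefficients of each power of x gives A0 = -1/12, so w_p = -1/12.
General solution: w = -1/12 + C1*exp(-2*x) + C2*exp(-6*x).
Apply the initial conditions: w(0) = -1/12 + C1 + C2 = -1 and w'(0) = -6*C2 - 2*C1 = -5. Solving gives C1 = -21/8, C2 = 41/24.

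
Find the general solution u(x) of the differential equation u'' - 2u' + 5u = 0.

Characteristic equation r² - 2r + 5 = 0 has discriminant (-2)² - 4·(5) = -16 < 0, so r = 1 ± 2i.
Hence u_h = C1*cos(2*x)*exp(x) + C2*exp(x)*sin(2*x).

u = C1*cos(2*x)*exp(x) + C2*exp(x)*sin(2*x)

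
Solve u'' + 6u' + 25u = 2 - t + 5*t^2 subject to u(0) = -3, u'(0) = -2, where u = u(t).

u = 302/3125 - 17*t/125 + t**2/5 - 9677*cos(4*t)*exp(-3*t)/3125 - 8714*exp(-3*t)*sin(4*t)/3125

Characteristic equation r² + 6r + 25 = 0 has discriminant (6)² - 4·(25) = -64 < 0, so r = -3 ± 4i.
Hence u_h = C1*cos(4*t)*exp(-3*t) + C2*exp(-3*t)*sin(4*t).
For the particular solution try u_p = A0 + A1*t + A2*t^2. Substituting and matching coefficients of each power of t gives A0 = 302/3125, A1 = -17/125, A2 = 1/5, so u_p = 302/3125 - 17*t/125 + t^2/5.
General solution: u = 302/3125 - 17*t/125 + t^2/5 + C1*cos(4*t)*exp(-3*t) + C2*exp(-3*t)*sin(4*t).
Apply the initial conditions: u(0) = 302/3125 + C1 = -3 and u'(0) = -17/125 - 3*C1 + 4*C2 = -2. Solving gives C1 = -9677/3125, C2 = -8714/3125.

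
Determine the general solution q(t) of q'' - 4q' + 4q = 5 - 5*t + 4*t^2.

Characteristic equation r² - 4r + 4 = 0 has discriminant (-4)² - 4·(4) = 0, so r = 2 is a repeated root.
Hence q_h = (C1 + C2*t)*exp(2*t).
For the particular solution try q_p = A0 + A1*t + A2*t^2. Substituting and matching coefficients of each power of t gives A0 = 3/2, A1 = 3/4, A2 = 1, so q_p = 3/2 + t^2 + 3*t/4.

q = 3/2 + t**2 + 3*t/4 + C1*exp(2*t) + C2*t*exp(2*t)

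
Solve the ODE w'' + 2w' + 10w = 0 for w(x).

Characteristic equation r² + 2r + 10 = 0 has discriminant (2)² - 4·(10) = -36 < 0, so r = -1 ± 3i.
Hence w_h = C1*cos(3*x)*exp(-x) + C2*exp(-x)*sin(3*x).

w = C1*cos(3*x)*exp(-x) + C2*exp(-x)*sin(3*x)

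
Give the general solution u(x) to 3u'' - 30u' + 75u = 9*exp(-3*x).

u = 3*exp(-3*x)/64 + C1*exp(5*x) + C2*x*exp(5*x)

Divide through by 3: u'' - 10u' + 25u = 3*exp(-3*x).
Characteristic equation r² - 10r + 25 = 0 has discriminant (-10)² - 4·(25) = 0, so r = 5 is a repeated root.
Hence u_h = (C1 + C2*x)*exp(5*x).
Try u_p = A*exp(-3*x). Substituting into the equation and dividing by exp(-3*x) gives A = 3/64, so u_p = 3*exp(-3*x)/64.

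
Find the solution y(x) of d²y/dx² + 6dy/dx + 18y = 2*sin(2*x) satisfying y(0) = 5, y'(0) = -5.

y = -6*cos(2*x)/85 + 7*sin(2*x)/85 + 431*cos(3*x)*exp(-3*x)/85 + 854*exp(-3*x)*sin(3*x)/255

Characteristic equation r² + 6r + 18 = 0 has discriminant (6)² - 4·(18) = -36 < 0, so r = -3 ± 3i.
Hence y_h = C1*cos(3*x)*exp(-3*x) + C2*exp(-3*x)*sin(3*x).
Try y_p = A*cos(2*x) + B*sin(2*x). Substituting and equating the coefficients of cos(2x) and sin(2x) gives A = -6/85, B = 7/85, so y_p = -6*cos(2*x)/85 + 7*sin(2*x)/85.
General solution: y = -6*cos(2*x)/85 + 7*sin(2*x)/85 + C1*cos(3*x)*exp(-3*x) + C2*exp(-3*x)*sin(3*x).
Apply the initial conditions: y(0) = -6/85 + C1 = 5 and y'(0) = 14/85 - 3*C1 + 3*C2 = -5. Solving gives C1 = 431/85, C2 = 854/255.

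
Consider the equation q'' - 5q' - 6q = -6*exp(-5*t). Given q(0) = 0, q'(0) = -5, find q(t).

Characteristic equation r² - 5r - 6 = 0 factors as (r + 1)(r - 6) = 0, so r = -1, 6.
Hence q_h = C1*exp(-t) + C2*exp(6*t).
Try q_p = A*exp(-5*t). Substituting into the equation and dividing by exp(-5*t) gives A = -3/22, so q_p = -3*exp(-5*t)/22.
General solution: q = -3*exp(-5*t)/22 + C1*exp(-t) + C2*exp(6*t).
Apply the initial conditions: q(0) = -3/22 + C1 + C2 = 0 and q'(0) = 15/22 - C1 + 6*C2 = -5. Solving gives C1 = 13/14, C2 = -61/77.

q = -61*exp(6*t)/77 - 3*exp(-5*t)/22 + 13*exp(-t)/14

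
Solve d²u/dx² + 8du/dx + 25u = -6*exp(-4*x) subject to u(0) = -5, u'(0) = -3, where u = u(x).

u = -2*exp(-4*x)/3 - 23*exp(-4*x)*sin(3*x)/3 - 13*cos(3*x)*exp(-4*x)/3

Characteristic equation r² + 8r + 25 = 0 has discriminant (8)² - 4·(25) = -36 < 0, so r = -4 ± 3i.
Hence u_h = C1*cos(3*x)*exp(-4*x) + C2*exp(-4*x)*sin(3*x).
Try u_p = A*exp(-4*x). Substituting into the equation and dividing by exp(-4*x) gives A = -2/3, so u_p = -2*exp(-4*x)/3.
General solution: u = -2*exp(-4*x)/3 + C1*cos(3*x)*exp(-4*x) + C2*exp(-4*x)*sin(3*x).
Apply the initial conditions: u(0) = -2/3 + C1 = -5 and u'(0) = 8/3 - 4*C1 + 3*C2 = -3. Solving gives C1 = -13/3, C2 = -23/3.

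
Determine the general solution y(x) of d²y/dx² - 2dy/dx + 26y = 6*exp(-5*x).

y = 6*exp(-5*x)/61 + C1*cos(5*x)*exp(x) + C2*exp(x)*sin(5*x)

Characteristic equation r² - 2r + 26 = 0 has discriminant (-2)² - 4·(26) = -100 < 0, so r = 1 ± 5i.
Hence y_h = C1*cos(5*x)*exp(x) + C2*exp(x)*sin(5*x).
Try y_p = A*exp(-5*x). Substituting into the equation and dividing by exp(-5*x) gives A = 6/61, so y_p = 6*exp(-5*x)/61.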